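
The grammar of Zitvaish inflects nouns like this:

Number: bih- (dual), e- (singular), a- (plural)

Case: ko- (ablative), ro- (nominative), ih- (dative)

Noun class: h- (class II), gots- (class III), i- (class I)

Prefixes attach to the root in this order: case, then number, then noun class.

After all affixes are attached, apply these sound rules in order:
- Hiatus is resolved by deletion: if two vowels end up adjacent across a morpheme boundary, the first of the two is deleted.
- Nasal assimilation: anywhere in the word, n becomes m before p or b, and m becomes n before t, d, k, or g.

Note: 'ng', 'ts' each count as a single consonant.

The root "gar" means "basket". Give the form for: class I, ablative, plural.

akogar

Attach case ablative ko- → kogar.
Attach number plural a- → akogar.
Attach noun class class I i- → iakogar.
Apply vowel deletion: iakogar → akogar.
Nasal assimilation: no change.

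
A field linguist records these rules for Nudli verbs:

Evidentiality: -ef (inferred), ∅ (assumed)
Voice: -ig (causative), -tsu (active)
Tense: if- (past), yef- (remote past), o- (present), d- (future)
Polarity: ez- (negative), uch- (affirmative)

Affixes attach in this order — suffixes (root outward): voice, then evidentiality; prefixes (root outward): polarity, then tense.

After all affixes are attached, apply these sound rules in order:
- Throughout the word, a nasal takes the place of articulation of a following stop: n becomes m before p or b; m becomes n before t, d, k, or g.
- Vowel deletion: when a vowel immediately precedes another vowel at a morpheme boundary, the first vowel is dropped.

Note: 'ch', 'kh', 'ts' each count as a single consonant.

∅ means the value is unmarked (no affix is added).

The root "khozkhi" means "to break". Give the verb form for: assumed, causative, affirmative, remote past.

Attach polarity affirmative uch- → uchkhozkhi.
Attach voice causative -ig → uchkhozkhiig.
Attach tense remote past yef- → yefuchkhozkhiig.
evidentiality = assumed: zero marking, form stays yefuchkhozkhiig.
Nasal assimilation: no change.
Apply vowel deletion: yefuchkhozkhiig → yefuchkhozkhig.

yefuchkhozkhig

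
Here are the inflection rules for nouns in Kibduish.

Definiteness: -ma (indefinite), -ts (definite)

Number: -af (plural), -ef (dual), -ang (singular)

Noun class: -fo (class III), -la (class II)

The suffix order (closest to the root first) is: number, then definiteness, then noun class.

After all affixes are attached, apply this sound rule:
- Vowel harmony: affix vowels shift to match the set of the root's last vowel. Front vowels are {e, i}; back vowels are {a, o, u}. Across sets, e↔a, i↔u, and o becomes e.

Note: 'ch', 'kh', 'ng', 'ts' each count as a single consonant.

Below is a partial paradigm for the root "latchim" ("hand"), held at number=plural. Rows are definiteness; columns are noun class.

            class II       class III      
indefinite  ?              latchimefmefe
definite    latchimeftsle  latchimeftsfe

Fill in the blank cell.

latchimefmele

Attach number plural -af → latchimaf.
Attach definiteness indefinite -ma → latchimafma.
Attach noun class class II -la → latchimafmala.
Apply vowel harmony: latchimafmala → latchimefmele.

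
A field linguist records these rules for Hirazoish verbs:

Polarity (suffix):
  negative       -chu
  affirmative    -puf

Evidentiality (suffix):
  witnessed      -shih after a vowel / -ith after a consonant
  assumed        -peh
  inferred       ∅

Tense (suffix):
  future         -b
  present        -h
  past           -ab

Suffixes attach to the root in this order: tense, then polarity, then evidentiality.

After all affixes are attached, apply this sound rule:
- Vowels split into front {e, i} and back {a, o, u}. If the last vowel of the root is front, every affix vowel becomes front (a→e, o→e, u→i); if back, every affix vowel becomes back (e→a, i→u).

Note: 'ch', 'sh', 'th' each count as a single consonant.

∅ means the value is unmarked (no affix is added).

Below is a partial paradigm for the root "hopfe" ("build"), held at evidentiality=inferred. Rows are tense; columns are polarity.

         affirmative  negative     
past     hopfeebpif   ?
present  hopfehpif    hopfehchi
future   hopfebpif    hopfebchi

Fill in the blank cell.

hopfeebchi

Attach tense past -ab → hopfeab.
Attach polarity negative -chu → hopfeabchu.
evidentiality = inferred: zero marking, form stays hopfeabchu.
Apply vowel harmony: hopfeabchu → hopfeebchi.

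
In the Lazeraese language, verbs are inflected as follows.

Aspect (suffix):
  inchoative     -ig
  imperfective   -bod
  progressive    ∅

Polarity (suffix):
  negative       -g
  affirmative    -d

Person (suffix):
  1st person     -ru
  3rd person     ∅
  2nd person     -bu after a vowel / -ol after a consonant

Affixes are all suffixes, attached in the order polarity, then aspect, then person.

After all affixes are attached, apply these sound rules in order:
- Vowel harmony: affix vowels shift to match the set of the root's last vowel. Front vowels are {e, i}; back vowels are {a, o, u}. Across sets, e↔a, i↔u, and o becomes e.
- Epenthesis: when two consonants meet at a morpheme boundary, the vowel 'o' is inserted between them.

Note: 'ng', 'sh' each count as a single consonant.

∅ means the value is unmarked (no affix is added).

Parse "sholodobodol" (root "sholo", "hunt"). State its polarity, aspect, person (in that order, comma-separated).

affirmative, imperfective, 2nd person

Segment: sholo-d-bod-ol.
polarity: -d → affirmative.
aspect: -bod → imperfective.
person: -bu/ol → 2nd person.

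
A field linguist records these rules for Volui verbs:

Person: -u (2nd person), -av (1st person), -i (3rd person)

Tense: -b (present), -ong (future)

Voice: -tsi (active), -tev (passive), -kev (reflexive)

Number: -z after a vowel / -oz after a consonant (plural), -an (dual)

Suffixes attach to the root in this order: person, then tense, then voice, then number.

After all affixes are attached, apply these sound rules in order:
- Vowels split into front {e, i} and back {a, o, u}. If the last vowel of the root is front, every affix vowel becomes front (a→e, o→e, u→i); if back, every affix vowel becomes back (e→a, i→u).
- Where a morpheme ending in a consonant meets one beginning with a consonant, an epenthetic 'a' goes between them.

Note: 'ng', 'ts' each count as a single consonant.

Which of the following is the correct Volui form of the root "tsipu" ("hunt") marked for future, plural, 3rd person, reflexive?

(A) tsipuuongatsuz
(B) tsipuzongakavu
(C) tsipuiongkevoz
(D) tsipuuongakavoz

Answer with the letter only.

Attach person 3rd person -i → tsipui.
Attach tense future -ong → tsipuiong.
Attach voice reflexive -kev → tsipuiongkev.
Attach number plural -oz (after consonant 'v') → tsipuiongkevoz.
Apply vowel harmony: tsipuiongkevoz → tsipuuongkavoz.
Apply epenthesis: tsipuuongkavoz → tsipuuongakavoz.
So the correct form is tsipuuongakavoz, option (D).
(C) tsipuiongkevoz is wrong: it fails to apply the sound rule(s).
(A) tsipuuongatsuz is wrong: it uses active instead of reflexive for voice.
(B) tsipuzongakavu is wrong: it has the affixes in the wrong order.

D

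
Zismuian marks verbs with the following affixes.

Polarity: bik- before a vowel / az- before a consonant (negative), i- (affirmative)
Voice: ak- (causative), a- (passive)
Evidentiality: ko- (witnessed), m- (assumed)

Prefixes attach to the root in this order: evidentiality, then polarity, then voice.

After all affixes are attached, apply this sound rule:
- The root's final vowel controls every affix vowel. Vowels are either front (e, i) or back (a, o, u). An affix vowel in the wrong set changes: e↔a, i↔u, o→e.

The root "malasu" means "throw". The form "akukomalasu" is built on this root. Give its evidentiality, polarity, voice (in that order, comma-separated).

witnessed, affirmative, causative

Segment: ak-i-ko-malasu.
evidentiality: ko- → witnessed.
polarity: i- → affirmative.
voice: ak- → causative.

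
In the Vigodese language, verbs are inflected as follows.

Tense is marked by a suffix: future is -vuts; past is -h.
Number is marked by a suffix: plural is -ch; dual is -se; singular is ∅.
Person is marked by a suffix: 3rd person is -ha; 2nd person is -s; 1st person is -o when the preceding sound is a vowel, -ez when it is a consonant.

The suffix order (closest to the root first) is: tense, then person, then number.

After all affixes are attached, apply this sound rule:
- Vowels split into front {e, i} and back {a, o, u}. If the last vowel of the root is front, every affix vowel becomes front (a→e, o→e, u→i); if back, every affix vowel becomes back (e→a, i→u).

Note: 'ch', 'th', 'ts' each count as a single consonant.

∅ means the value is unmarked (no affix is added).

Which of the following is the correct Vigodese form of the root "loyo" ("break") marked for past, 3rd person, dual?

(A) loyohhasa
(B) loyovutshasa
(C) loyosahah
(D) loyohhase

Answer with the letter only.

A

Attach tense past -h → loyoh.
Attach person 3rd person -ha → loyohha.
Attach number dual -se → loyohhase.
Apply vowel harmony: loyohhase → loyohhasa.
So the correct form is loyohhasa, option (A).
(D) loyohhase is wrong: it fails to apply the sound rule(s).
(C) loyosahah is wrong: it has the affixes in the wrong order.
(B) loyovutshasa is wrong: it uses future instead of past for tense.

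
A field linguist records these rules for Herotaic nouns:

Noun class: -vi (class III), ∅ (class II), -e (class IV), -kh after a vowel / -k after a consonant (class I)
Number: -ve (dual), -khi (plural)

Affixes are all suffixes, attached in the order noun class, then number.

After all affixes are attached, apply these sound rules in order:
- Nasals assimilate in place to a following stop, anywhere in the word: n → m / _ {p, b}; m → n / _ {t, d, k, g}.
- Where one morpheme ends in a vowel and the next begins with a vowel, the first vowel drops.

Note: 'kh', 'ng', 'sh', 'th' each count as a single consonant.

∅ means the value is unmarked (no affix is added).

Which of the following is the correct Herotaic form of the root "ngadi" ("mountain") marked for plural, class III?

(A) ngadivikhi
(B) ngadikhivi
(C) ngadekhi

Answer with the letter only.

Attach noun class class III -vi → ngadivi.
Attach number plural -khi → ngadivikhi.
Nasal assimilation: no change.
Vowel deletion: no change.
So the correct form is ngadivikhi, option (A).
(B) ngadikhivi is wrong: it has the affixes in the wrong order.
(C) ngadekhi is wrong: it uses class IV instead of class III for noun class.

A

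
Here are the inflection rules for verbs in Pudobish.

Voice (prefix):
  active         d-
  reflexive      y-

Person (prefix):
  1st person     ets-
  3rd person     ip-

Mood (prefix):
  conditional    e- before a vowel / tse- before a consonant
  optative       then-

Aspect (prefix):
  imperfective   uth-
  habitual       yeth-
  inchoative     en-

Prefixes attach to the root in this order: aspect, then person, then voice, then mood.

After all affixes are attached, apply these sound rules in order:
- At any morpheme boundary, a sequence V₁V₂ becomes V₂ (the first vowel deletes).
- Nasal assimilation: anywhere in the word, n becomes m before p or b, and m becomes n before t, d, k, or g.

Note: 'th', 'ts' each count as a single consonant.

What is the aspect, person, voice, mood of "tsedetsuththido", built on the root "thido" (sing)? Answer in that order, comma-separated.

Segment: tse-d-ets-uth-thido.
aspect: uth- → imperfective.
person: ets- → 1st person.
voice: d- → active.
mood: e/tse- → conditional.

imperfective, 1st person, active, conditional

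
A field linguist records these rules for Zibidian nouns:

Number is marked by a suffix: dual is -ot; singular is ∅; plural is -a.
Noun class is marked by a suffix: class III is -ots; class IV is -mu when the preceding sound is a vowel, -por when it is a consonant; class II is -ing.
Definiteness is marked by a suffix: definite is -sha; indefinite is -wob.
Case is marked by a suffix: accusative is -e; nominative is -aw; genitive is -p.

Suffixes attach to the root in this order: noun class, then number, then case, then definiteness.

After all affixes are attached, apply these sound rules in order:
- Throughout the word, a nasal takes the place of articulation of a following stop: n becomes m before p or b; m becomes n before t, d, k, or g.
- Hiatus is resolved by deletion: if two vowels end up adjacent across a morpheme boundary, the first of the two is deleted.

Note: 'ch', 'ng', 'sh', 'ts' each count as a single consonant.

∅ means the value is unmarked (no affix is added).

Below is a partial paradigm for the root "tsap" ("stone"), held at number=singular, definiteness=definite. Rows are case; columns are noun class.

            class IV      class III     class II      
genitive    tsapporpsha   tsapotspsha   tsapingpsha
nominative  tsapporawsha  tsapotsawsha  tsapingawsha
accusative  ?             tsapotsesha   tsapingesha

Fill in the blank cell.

tsapporesha

Attach noun class class IV -por (after consonant 'p') → tsappor.
number = singular: zero marking, form stays tsappor.
Attach case accusative -e → tsappore.
Attach definiteness definite -sha → tsapporesha.
Nasal assimilation: no change.
Vowel deletion: no change.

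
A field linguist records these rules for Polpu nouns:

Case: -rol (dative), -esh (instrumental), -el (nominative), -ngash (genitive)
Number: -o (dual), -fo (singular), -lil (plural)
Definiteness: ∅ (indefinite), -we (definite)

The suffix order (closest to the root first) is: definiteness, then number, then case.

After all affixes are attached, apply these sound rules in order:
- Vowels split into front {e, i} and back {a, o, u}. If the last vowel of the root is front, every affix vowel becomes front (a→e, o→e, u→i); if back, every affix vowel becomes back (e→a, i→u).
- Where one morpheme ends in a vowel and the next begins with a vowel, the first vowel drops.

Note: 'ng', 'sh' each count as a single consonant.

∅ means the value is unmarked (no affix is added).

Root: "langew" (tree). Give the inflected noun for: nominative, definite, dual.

langewwel

Attach definiteness definite -we → langewwe.
Attach number dual -o → langewweo.
Attach case nominative -el → langewweoel.
Apply vowel harmony: langewweoel → langewweeel.
Apply vowel deletion: langewweeel → langewwel.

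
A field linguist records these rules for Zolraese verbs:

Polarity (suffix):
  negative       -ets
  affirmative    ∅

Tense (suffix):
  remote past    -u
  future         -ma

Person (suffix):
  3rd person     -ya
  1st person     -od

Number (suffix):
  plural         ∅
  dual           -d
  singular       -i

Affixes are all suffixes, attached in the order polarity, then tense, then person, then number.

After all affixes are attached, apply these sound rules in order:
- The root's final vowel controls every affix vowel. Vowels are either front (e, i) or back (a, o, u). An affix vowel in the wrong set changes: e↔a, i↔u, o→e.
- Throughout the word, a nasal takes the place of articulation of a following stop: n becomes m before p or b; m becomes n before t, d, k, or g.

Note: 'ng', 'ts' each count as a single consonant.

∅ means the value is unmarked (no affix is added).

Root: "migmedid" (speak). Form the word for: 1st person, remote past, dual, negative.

Attach polarity negative -ets → migmedidets.
Attach tense remote past -u → migmedidetsu.
Attach person 1st person -od → migmedidetsuod.
Attach number dual -d → migmedidetsuodd.
Apply vowel harmony: migmedidetsuodd → migmedidetsiedd.
Nasal assimilation: no change.

migmedidetsiedd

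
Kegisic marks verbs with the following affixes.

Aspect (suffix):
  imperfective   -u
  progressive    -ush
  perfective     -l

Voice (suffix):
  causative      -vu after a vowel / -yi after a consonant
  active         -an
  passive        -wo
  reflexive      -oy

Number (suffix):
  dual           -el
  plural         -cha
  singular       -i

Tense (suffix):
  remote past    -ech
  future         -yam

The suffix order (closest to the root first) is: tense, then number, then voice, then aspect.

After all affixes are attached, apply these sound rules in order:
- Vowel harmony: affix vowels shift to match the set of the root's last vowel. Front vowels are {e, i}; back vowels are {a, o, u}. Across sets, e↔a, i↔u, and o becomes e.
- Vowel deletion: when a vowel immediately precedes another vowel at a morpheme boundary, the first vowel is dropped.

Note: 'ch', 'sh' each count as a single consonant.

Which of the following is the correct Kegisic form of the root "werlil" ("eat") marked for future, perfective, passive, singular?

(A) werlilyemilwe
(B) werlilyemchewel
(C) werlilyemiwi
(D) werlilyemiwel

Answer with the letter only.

D

Attach tense future -yam → werlilyam.
Attach number singular -i → werlilyami.
Attach voice passive -wo → werlilyamiwo.
Attach aspect perfective -l → werlilyamiwol.
Apply vowel harmony: werlilyamiwol → werlilyemiwel.
Vowel deletion: no change.
So the correct form is werlilyemiwel, option (D).
(B) werlilyemchewel is wrong: it uses plural instead of singular for number.
(C) werlilyemiwi is wrong: it uses imperfective instead of perfective for aspect.
(A) werlilyemilwe is wrong: it has the affixes in the wrong order.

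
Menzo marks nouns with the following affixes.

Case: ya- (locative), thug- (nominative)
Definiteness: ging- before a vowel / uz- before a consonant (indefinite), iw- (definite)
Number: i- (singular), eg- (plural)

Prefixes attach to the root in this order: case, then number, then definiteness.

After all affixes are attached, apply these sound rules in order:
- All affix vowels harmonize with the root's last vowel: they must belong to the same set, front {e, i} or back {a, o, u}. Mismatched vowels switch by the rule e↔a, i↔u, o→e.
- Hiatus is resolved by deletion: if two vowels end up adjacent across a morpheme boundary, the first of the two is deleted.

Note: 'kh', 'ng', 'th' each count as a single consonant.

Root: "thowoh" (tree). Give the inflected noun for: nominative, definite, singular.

Attach case nominative thug- → thugthowoh.
Attach number singular i- → ithugthowoh.
Attach definiteness definite iw- → iwithugthowoh.
Apply vowel harmony: iwithugthowoh → uwuthugthowoh.
Vowel deletion: no change.

uwuthugthowoh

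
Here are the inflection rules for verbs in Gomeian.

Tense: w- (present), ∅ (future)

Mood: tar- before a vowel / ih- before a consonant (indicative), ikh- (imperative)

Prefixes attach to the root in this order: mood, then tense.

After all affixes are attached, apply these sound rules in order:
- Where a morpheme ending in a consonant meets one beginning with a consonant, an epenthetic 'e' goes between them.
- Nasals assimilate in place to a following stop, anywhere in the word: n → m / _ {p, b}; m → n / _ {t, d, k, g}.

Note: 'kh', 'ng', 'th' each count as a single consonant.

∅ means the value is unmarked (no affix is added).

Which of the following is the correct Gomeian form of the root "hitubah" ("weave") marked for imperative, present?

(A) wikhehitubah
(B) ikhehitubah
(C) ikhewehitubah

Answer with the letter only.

Attach mood imperative ikh- → ikhhitubah.
Attach tense present w- → wikhhitubah.
Apply epenthesis: wikhhitubah → wikhehitubah.
Nasal assimilation: no change.
So the correct form is wikhehitubah, option (A).
(C) ikhewehitubah is wrong: it has the affixes in the wrong order.
(B) ikhehitubah is wrong: it uses future instead of present for tense.

A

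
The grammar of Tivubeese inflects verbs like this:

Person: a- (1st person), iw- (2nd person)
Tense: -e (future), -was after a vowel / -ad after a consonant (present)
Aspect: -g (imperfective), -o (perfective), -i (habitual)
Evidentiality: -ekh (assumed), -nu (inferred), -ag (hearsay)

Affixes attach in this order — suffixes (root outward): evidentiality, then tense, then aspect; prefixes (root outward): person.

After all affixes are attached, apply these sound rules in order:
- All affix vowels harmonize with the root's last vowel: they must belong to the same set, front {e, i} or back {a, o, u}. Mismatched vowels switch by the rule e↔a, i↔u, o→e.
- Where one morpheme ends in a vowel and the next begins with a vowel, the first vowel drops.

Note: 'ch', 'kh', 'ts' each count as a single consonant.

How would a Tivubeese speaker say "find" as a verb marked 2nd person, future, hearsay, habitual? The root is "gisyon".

uwgisyonagu

Attach person 2nd person iw- → iwgisyon.
Attach evidentiality hearsay -ag → iwgisyonag.
Attach tense future -e → iwgisyonage.
Attach aspect habitual -i → iwgisyonagei.
Apply vowel harmony: iwgisyonagei → uwgisyonagau.
Apply vowel deletion: uwgisyonagau → uwgisyonagu.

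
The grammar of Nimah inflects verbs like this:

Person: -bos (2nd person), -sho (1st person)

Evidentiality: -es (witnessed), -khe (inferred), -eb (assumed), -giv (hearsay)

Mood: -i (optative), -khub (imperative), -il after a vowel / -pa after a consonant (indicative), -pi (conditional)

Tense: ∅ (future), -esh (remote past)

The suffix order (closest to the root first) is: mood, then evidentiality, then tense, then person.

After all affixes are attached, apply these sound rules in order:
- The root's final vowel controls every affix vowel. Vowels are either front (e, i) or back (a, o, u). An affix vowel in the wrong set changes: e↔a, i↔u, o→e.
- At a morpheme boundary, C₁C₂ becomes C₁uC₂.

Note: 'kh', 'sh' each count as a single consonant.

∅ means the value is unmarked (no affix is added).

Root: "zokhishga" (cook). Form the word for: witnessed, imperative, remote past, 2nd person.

Attach mood imperative -khub → zokhishgakhub.
Attach evidentiality witnessed -es → zokhishgakhubes.
Attach tense remote past -esh → zokhishgakhubesesh.
Attach person 2nd person -bos → zokhishgakhubeseshbos.
Apply vowel harmony: zokhishgakhubeseshbos → zokhishgakhubasashbos.
Apply epenthesis: zokhishgakhubasashbos → zokhishgakhubasashubos.

zokhishgakhubasashubos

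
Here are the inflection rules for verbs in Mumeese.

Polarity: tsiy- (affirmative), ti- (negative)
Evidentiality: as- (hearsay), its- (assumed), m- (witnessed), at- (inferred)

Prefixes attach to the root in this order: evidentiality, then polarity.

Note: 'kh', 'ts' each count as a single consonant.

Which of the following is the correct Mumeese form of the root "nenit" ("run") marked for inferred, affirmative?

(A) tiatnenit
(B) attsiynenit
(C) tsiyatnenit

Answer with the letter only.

C

Attach evidentiality inferred at- → atnenit.
Attach polarity affirmative tsiy- → tsiyatnenit.
So the correct form is tsiyatnenit, option (C).
(A) tiatnenit is wrong: it uses negative instead of affirmative for polarity.
(B) attsiynenit is wrong: it has the affixes in the wrong order.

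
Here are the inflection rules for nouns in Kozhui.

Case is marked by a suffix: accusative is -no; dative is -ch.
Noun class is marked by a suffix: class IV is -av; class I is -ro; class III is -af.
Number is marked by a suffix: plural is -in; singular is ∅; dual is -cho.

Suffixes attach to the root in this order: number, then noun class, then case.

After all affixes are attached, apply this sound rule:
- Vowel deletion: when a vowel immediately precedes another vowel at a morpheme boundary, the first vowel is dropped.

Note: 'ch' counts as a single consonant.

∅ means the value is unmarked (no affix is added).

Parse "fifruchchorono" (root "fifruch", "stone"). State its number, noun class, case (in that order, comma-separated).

dual, class I, accusative

Segment: fifruch-cho-ro-no.
number: -cho → dual.
noun class: -ro → class I.
case: -no → accusative.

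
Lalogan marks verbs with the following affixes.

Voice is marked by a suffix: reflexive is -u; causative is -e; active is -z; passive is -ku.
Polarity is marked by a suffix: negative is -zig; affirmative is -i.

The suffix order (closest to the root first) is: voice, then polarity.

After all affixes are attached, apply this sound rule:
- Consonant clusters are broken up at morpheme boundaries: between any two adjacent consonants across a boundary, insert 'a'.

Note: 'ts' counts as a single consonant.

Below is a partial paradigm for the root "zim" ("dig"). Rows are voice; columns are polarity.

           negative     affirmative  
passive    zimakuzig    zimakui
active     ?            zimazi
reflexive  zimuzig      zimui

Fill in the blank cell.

Attach voice active -z → zimz.
Attach polarity negative -zig → zimzzig.
Apply epenthesis: zimzzig → zimazazig.

zimazazig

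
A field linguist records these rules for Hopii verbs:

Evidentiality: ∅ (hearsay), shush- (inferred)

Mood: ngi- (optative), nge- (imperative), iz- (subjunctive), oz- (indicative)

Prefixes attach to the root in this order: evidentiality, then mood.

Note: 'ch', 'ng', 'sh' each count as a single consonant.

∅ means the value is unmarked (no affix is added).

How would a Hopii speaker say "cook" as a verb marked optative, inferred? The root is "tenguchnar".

ngishushtenguchnar

Attach evidentiality inferred shush- → shushtenguchnar.
Attach mood optative ngi- → ngishushtenguchnar.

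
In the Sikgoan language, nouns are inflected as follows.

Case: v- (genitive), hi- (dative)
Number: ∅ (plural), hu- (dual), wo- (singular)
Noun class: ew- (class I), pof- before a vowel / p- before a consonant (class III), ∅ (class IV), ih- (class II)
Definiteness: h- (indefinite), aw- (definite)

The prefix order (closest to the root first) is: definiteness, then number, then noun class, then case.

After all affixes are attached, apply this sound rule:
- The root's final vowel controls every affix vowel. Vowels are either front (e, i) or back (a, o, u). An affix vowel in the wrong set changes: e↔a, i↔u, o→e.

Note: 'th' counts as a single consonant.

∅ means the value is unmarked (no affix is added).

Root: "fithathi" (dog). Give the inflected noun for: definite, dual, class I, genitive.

Attach definiteness definite aw- → awfithathi.
Attach number dual hu- → huawfithathi.
Attach noun class class I ew- → ewhuawfithathi.
Attach case genitive v- → vewhuawfithathi.
Apply vowel harmony: vewhuawfithathi → vewhiewfithathi.

vewhiewfithathi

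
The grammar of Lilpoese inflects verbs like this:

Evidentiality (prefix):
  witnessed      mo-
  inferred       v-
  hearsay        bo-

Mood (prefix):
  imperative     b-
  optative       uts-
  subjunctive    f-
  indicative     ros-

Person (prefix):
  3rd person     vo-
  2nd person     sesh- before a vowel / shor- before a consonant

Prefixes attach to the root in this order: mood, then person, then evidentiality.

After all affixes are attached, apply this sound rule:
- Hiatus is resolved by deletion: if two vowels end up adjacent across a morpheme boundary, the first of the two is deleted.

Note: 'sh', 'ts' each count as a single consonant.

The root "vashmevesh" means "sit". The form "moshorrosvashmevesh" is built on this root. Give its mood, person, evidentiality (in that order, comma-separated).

indicative, 2nd person, witnessed

Segment: mo-shor-ros-vashmevesh.
mood: ros- → indicative.
person: sesh/shor- → 2nd person.
evidentiality: mo- → witnessed.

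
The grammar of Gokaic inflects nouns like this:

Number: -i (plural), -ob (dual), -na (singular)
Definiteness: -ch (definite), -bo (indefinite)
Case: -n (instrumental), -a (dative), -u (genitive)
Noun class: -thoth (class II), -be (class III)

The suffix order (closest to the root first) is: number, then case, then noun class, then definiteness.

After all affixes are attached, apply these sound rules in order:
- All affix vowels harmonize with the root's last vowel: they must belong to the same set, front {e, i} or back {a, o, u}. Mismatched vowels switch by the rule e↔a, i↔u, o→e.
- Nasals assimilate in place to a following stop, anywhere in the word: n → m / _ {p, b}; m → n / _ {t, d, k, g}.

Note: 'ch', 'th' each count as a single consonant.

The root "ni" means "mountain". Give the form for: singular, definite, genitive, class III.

nineibech

Attach number singular -na → nina.
Attach case genitive -u → ninau.
Attach noun class class III -be → ninaube.
Attach definiteness definite -ch → ninaubech.
Apply vowel harmony: ninaubech → nineibech.
Nasal assimilation: no change.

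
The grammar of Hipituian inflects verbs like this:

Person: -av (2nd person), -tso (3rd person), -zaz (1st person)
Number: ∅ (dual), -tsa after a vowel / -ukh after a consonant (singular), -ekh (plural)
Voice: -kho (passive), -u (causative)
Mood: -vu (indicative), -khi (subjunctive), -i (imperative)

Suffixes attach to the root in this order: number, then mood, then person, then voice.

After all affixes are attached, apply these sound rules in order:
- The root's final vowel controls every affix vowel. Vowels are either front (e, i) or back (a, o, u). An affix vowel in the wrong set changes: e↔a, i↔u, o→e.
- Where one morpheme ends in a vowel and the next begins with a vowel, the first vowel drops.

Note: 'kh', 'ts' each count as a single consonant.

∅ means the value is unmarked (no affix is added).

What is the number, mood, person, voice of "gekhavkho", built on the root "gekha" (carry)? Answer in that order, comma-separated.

dual, imperative, 2nd person, passive

Segment: gekha-i-av-kho.
number: ∅ → dual.
mood: -i → imperative.
person: -av → 2nd person.
voice: -kho → passive.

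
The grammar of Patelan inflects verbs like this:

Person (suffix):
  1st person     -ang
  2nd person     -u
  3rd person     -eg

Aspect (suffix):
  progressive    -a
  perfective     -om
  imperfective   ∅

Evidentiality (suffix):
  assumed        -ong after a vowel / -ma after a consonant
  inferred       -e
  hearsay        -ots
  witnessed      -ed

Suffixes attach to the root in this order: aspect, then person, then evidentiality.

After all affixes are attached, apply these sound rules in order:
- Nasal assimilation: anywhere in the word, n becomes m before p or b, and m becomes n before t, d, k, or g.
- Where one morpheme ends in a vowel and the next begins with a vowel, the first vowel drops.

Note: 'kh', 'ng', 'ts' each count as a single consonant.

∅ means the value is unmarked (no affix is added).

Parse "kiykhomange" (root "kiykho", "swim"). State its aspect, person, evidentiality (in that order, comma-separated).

perfective, 1st person, inferred

Segment: kiykho-om-ang-e.
aspect: -om → perfective.
person: -ang → 1st person.
evidentiality: -e → inferred.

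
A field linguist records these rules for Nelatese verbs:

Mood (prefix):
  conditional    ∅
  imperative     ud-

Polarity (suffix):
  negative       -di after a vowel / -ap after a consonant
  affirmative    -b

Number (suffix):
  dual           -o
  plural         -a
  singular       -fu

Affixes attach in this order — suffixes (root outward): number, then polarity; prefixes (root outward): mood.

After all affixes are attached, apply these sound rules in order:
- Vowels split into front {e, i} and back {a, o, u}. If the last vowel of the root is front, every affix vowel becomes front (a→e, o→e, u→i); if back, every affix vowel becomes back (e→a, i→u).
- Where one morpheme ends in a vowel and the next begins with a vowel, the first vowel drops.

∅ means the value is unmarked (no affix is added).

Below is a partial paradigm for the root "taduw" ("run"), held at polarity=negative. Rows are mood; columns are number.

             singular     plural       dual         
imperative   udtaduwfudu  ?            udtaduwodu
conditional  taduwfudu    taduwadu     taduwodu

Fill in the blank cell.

udtaduwadu

Attach number plural -a → taduwa.
Attach polarity negative -di (after vowel 'a') → taduwadi.
Attach mood imperative ud- → udtaduwadi.
Apply vowel harmony: udtaduwadi → udtaduwadu.
Vowel deletion: no change.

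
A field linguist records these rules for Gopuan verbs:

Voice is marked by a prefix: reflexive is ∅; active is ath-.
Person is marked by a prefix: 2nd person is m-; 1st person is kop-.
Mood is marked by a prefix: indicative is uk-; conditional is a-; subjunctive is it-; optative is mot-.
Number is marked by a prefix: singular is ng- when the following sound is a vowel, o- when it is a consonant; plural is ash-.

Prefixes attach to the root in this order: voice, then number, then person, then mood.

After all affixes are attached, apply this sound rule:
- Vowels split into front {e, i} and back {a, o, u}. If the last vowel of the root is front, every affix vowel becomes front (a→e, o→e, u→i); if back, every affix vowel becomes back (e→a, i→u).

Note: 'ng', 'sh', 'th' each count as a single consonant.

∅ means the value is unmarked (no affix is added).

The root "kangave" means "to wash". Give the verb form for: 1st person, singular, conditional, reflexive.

voice = reflexive: zero marking, form stays kangave.
Attach number singular o- (before consonant 'k') → okangave.
Attach person 1st person kop- → kopokangave.
Attach mood conditional a- → akopokangave.
Apply vowel harmony: akopokangave → ekepekangave.

ekepekangave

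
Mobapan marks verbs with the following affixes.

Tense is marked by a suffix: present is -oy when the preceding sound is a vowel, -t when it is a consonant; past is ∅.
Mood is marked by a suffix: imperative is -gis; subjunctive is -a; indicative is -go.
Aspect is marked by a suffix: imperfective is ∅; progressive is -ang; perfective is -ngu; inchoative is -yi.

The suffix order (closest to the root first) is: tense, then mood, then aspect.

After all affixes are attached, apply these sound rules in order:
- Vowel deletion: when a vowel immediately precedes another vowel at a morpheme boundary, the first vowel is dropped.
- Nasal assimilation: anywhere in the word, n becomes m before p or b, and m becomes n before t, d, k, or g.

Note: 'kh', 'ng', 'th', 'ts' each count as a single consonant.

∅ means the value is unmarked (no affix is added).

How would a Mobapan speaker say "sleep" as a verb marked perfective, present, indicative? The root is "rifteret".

rifterettgongu

Attach tense present -t (after consonant 't') → rifterett.
Attach mood indicative -go → rifterettgo.
Attach aspect perfective -ngu → rifterettgongu.
Vowel deletion: no change.
Nasal assimilation: no change.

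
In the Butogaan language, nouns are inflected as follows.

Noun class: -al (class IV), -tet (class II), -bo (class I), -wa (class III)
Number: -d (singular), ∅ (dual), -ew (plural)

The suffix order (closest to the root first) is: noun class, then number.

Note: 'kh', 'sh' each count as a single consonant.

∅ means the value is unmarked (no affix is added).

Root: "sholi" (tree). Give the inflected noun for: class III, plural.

sholiwaew

Attach noun class class III -wa → sholiwa.
Attach number plural -ew → sholiwaew.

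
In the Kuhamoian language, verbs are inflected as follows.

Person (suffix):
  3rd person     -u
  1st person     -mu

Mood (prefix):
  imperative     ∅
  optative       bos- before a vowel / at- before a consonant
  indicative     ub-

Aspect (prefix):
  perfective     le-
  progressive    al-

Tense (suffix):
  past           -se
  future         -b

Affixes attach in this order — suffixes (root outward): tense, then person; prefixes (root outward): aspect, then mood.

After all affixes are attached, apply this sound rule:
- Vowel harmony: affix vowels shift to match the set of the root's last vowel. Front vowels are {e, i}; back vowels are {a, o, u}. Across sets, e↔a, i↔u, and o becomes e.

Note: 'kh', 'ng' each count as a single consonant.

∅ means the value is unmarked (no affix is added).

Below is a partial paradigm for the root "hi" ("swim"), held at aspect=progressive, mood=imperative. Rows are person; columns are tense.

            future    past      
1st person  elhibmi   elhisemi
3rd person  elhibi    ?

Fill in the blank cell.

elhisei

Attach tense past -se → hise.
Attach person 3rd person -u → hiseu.
Attach aspect progressive al- → alhiseu.
mood = imperative: zero marking, form stays alhiseu.
Apply vowel harmony: alhiseu → elhisei.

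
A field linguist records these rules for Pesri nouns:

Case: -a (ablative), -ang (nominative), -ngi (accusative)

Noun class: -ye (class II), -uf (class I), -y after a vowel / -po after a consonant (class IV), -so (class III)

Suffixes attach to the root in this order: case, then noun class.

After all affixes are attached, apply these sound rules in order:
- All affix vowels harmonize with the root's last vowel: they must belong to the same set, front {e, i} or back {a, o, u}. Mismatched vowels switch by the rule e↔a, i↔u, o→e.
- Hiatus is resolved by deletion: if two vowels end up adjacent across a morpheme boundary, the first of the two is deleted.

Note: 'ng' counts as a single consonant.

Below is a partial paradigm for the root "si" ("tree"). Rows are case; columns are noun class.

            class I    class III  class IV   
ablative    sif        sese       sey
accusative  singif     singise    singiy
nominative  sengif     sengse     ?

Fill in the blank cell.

sengpe

Attach case nominative -ang → siang.
Attach noun class class IV -po (after consonant 'ng') → siangpo.
Apply vowel harmony: siangpo → siengpe.
Apply vowel deletion: siengpe → sengpe.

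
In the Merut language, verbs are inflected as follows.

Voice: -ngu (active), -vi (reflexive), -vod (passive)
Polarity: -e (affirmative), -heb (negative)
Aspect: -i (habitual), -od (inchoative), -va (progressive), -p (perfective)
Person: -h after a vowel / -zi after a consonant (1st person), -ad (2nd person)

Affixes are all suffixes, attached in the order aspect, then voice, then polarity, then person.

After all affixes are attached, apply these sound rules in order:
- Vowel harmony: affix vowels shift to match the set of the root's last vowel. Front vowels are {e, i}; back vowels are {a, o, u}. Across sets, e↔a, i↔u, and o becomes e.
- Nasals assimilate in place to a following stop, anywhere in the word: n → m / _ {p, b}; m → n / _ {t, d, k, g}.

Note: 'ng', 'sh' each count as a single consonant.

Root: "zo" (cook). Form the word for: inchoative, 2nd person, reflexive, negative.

zoodvuhabad

Attach aspect inchoative -od → zood.
Attach voice reflexive -vi → zoodvi.
Attach polarity negative -heb → zoodviheb.
Attach person 2nd person -ad → zoodvihebad.
Apply vowel harmony: zoodvihebad → zoodvuhabad.
Nasal assimilation: no change.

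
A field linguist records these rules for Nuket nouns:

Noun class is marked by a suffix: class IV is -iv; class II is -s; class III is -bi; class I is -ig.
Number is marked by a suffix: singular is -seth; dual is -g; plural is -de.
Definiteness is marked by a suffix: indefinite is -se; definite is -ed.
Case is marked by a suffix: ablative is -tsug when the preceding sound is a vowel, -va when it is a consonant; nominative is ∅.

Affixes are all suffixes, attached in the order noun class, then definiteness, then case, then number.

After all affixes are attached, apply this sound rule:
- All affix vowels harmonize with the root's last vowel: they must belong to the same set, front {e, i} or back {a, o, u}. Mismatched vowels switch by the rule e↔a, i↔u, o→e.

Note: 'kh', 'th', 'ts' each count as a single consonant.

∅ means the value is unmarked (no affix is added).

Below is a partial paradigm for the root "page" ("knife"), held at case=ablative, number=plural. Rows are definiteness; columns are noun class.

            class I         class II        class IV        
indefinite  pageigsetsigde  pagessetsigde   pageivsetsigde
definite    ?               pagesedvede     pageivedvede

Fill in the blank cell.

Attach noun class class I -ig → pageig.
Attach definiteness definite -ed → pageiged.
Attach case ablative -va (after consonant 'd') → pageigedva.
Attach number plural -de → pageigedvade.
Apply vowel harmony: pageigedvade → pageigedvede.

pageigedvede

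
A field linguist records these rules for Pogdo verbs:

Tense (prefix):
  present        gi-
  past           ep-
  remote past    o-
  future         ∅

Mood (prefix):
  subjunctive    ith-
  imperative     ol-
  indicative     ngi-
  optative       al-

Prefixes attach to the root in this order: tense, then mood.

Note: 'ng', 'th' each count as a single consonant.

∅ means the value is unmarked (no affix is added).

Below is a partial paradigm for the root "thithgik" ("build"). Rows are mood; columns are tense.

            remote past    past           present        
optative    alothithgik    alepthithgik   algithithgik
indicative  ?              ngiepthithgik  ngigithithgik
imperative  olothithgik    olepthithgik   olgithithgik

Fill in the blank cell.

ngiothithgik

Attach tense remote past o- → othithgik.
Attach mood indicative ngi- → ngiothithgik.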